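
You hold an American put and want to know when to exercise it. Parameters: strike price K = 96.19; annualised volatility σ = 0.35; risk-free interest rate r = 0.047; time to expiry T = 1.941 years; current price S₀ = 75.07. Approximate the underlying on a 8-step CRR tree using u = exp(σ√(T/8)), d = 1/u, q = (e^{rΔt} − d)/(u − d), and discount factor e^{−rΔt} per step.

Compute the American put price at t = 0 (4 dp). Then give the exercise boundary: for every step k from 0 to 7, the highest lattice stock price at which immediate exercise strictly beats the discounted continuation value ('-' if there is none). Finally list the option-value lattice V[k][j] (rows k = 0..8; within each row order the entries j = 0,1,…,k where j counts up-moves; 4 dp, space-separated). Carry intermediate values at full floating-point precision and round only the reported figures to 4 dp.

price = 25.1648
boundary = - - 53.1768 63.1821 53.1768 63.1821 53.1768 63.1821
tree:
25.1648
33.4237 17.1613
43.0132 24.2290 10.2097
51.4341 33.0079 15.6626 4.7754
58.5215 43.0132 23.2246 8.1618 1.3640
64.4866 51.4341 33.0079 13.5897 2.7057 0.0000
69.5071 58.5215 43.0132 21.7987 5.3673 0.0000 0.0000
73.7325 64.4866 51.4341 33.0079 10.6469 0.0000 0.0000 0.0000
77.2888 69.5071 58.5215 43.0132 21.1200 0.0000 0.0000 0.0000 0.0000

Δt=0.24263, u=1.18815, d=0.84164, q=0.49010, disc=e^(-rΔt)=0.98866
k=8 terminal: V=max(K-S,0) → 77.2888 69.5071 58.5215 43.0132 21.1200 0.0000 0.0000 0.0000 0.0000
k=7: j=0 S=22.4575 intr=73.7325 cont=72.6418 V=73.7325[EX]; j=1 S=31.7034 intr=64.4866 cont=63.3959 V=64.4866[EX]; j=2 S=44.7559 intr=51.4341 cont=50.3435 V=51.4341[EX]; j=3 S=63.1821 intr=33.0079 cont=31.9172 V=33.0079[EX]; j=4 S=89.1946 intr=6.9954 cont=10.6469 V=10.6469[hold]; j=5 S=125.9165 intr=0.0000 cont=0.0000 V=0.0000[hold]; j=6 S=177.7571 intr=0.0000 cont=0.0000 V=0.0000[hold]; j=7 S=250.9408 intr=0.0000 cont=0.0000 V=0.0000[hold]  S*(7)=63.1821
k=6: j=0 S=26.6829 intr=69.5071 cont=68.4164 V=69.5071[EX]; j=1 S=37.6685 intr=58.5215 cont=57.4309 V=58.5215[EX]; j=2 S=53.1768 intr=43.0132 cont=41.9225 V=43.0132[EX]; j=3 S=75.0700 intr=21.1200 cont=21.7987 V=21.7987[hold]; j=4 S=105.9768 intr=0.0000 cont=5.3673 V=5.3673[hold]; j=5 S=149.6080 intr=0.0000 cont=0.0000 V=0.0000[hold]; j=6 S=211.2025 intr=0.0000 cont=0.0000 V=0.0000[hold]  S*(6)=53.1768
k=5: j=0 S=31.7034 intr=64.4866 cont=63.3959 V=64.4866[EX]; j=1 S=44.7559 intr=51.4341 cont=50.3435 V=51.4341[EX]; j=2 S=63.1821 intr=33.0079 cont=32.2460 V=33.0079[EX]; j=3 S=89.1946 intr=6.9954 cont=13.5897 V=13.5897[hold]; j=4 S=125.9165 intr=0.0000 cont=2.7057 V=2.7057[hold]; j=5 S=177.7571 intr=0.0000 cont=0.0000 V=0.0000[hold]  S*(5)=63.1821
k=4: j=0 S=37.6685 intr=58.5215 cont=57.4309 V=58.5215[EX]; j=1 S=53.1768 intr=43.0132 cont=41.9225 V=43.0132[EX]; j=2 S=75.0700 intr=21.1200 cont=23.2246 V=23.2246[hold]; j=3 S=105.9768 intr=0.0000 cont=8.1618 V=8.1618[hold]; j=4 S=149.6080 intr=0.0000 cont=1.3640 V=1.3640[hold]  S*(4)=53.1768
k=3: j=0 S=44.7559 intr=51.4341 cont=50.3435 V=51.4341[EX]; j=1 S=63.1821 intr=33.0079 cont=32.9370 V=33.0079[EX]; j=2 S=89.1946 intr=6.9954 cont=15.6626 V=15.6626[hold]; j=3 S=125.9165 intr=0.0000 cont=4.7754 V=4.7754[hold]  S*(3)=63.1821
k=2: j=0 S=53.1768 intr=43.0132 cont=41.9225 V=43.0132[EX]; j=1 S=75.0700 intr=21.1200 cont=24.2290 V=24.2290[hold]; j=2 S=105.9768 intr=0.0000 cont=10.2097 V=10.2097[hold]  S*(2)=53.1768
k=1: j=0 S=63.1821 intr=33.0079 cont=33.4237 V=33.4237[hold]; j=1 S=89.1946 intr=6.9954 cont=17.1613 V=17.1613[hold]  S*(1)=-
k=0: j=0 S=75.0700 intr=21.1200 cont=25.1648 V=25.1648[hold]  S*(0)=-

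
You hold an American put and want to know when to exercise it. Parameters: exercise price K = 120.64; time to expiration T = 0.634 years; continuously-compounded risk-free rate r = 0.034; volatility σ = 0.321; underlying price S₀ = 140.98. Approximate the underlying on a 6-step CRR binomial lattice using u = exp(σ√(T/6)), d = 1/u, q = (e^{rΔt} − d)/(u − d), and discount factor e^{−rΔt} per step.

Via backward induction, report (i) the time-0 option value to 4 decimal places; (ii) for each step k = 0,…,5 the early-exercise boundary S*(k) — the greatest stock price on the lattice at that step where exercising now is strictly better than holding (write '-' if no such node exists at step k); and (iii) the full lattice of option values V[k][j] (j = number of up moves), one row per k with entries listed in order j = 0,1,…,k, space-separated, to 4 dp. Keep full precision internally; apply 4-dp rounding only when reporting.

Δt=0.10567  u=1.10998  d=0.90091  q=0.49115  discount=0.99641
step 6 (expiry): payoffs max(K−S,0) = 45.2598 27.7667 6.2142 0.0000 0.0000 0.0000 0.0000
step 5: (k=5,j=0): S=83.6708, (K−S)⁺=36.9692, hold=36.5365 ⇒ V=36.9692 exercise | (k=5,j=1): S=103.0878, (K−S)⁺=17.5522, hold=17.1195 ⇒ V=17.5522 exercise | (k=5,j=2): S=127.0108, (K−S)⁺=0.0000, hold=3.1507 ⇒ V=3.1507 continue | (k=5,j=3): S=156.4855, (K−S)⁺=0.0000, hold=0.0000 ⇒ V=0.0000 continue | (k=5,j=4): S=192.8003, (K−S)⁺=0.0000, hold=0.0000 ⇒ V=0.0000 continue | (k=5,j=5): S=237.5423, (K−S)⁺=0.0000, hold=0.0000 ⇒ V=0.0000 continue  boundary S*=103.0878
step 4: (k=4,j=0): S=92.8733, (K−S)⁺=27.7667, hold=27.3341 ⇒ V=27.7667 exercise | (k=4,j=1): S=114.4258, (K−S)⁺=6.2142, hold=10.4413 ⇒ V=10.4413 continue | (k=4,j=2): S=140.9800, (K−S)⁺=0.0000, hold=1.5975 ⇒ V=1.5975 continue | (k=4,j=3): S=173.6964, (K−S)⁺=0.0000, hold=0.0000 ⇒ V=0.0000 continue | (k=4,j=4): S=214.0052, (K−S)⁺=0.0000, hold=0.0000 ⇒ V=0.0000 continue  boundary S*=92.8733
step 3: (k=3,j=0): S=103.0878, (K−S)⁺=17.5522, hold=19.1882 ⇒ V=19.1882 continue | (k=3,j=1): S=127.0108, (K−S)⁺=0.0000, hold=6.0758 ⇒ V=6.0758 continue | (k=3,j=2): S=156.4855, (K−S)⁺=0.0000, hold=0.8100 ⇒ V=0.8100 continue | (k=3,j=3): S=192.8003, (K−S)⁺=0.0000, hold=0.0000 ⇒ V=0.0000 continue  boundary S*=-
step 2: (k=2,j=0): S=114.4258, (K−S)⁺=6.2142, hold=12.7023 ⇒ V=12.7023 continue | (k=2,j=1): S=140.9800, (K−S)⁺=0.0000, hold=3.4769 ⇒ V=3.4769 continue | (k=2,j=2): S=173.6964, (K−S)⁺=0.0000, hold=0.4107 ⇒ V=0.4107 continue  boundary S*=-
step 1: (k=1,j=0): S=127.0108, (K−S)⁺=0.0000, hold=8.1419 ⇒ V=8.1419 continue | (k=1,j=1): S=156.4855, (K−S)⁺=0.0000, hold=1.9639 ⇒ V=1.9639 continue  boundary S*=-
step 0: (k=0,j=0): S=140.9800, (K−S)⁺=0.0000, hold=5.0893 ⇒ V=5.0893 continue  boundary S*=-

price = 5.0893
boundary = - - - - 92.8733 103.0878
tree:
5.0893
8.1419 1.9639
12.7023 3.4769 0.4107
19.1882 6.0758 0.8100 0.0000
27.7667 10.4413 1.5975 0.0000 0.0000
36.9692 17.5522 3.1507 0.0000 0.0000 0.0000
45.2598 27.7667 6.2142 0.0000 0.0000 0.0000 0.0000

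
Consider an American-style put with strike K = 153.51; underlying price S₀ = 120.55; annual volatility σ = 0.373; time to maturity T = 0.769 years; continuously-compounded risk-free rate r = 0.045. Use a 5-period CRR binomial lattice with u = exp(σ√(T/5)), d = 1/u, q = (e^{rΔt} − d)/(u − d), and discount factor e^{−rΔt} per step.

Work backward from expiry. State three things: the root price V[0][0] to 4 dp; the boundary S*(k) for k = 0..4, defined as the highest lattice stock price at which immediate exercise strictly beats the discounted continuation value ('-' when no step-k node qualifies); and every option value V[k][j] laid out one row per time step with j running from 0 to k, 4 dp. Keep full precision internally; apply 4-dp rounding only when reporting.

params: Δt=0.15380 u=1.15752 d=0.86392 q=0.48715 e^(-rΔt)=0.99310
t_5 payoffs: 95.4973 75.7815 49.3650 13.9708 0.0000 0.0000
t_4: node(4,0) S=67.1509 payoff=86.3591 vs cont=85.3004 → 86.3591 [stop]  node(4,1) S=89.9724 payoff=63.5376 vs cont=62.4788 → 63.5376 [stop]  node(4,2) S=120.5500 payoff=32.9600 vs cont=31.9012 → 32.9600 [stop]  node(4,3) S=161.5195 payoff=0.0000 vs cont=7.1155 → 7.1155 [wait]  node(4,4) S=216.4127 payoff=0.0000 vs cont=0.0000 → 0.0000 [wait]  ⇒ S*(4)=120.5500
t_3: node(3,0) S=77.7285 payoff=75.7815 vs cont=74.7227 → 75.7815 [stop]  node(3,1) S=104.1450 payoff=49.3650 vs cont=48.3063 → 49.3650 [stop]  node(3,2) S=139.5392 payoff=13.9708 vs cont=20.2294 → 20.2294 [wait]  node(3,3) S=186.9622 payoff=0.0000 vs cont=3.6240 → 3.6240 [wait]  ⇒ S*(3)=104.1450
t_2: node(2,0) S=89.9724 payoff=63.5376 vs cont=62.4788 → 63.5376 [stop]  node(2,1) S=120.5500 payoff=32.9600 vs cont=34.9291 → 34.9291 [wait]  node(2,2) S=161.5195 payoff=0.0000 vs cont=12.0564 → 12.0564 [wait]  ⇒ S*(2)=89.9724
t_1: node(1,0) S=104.1450 payoff=49.3650 vs cont=49.2589 → 49.3650 [stop]  node(1,1) S=139.5392 payoff=13.9708 vs cont=23.6226 → 23.6226 [wait]  ⇒ S*(1)=104.1450
t_0: node(0,0) S=120.5500 payoff=32.9600 vs cont=36.5706 → 36.5706 [wait]  ⇒ S*(0)=-

price = 36.5706
boundary = - 104.1450 89.9724 104.1450 120.5500
tree:
36.5706
49.3650 23.6226
63.5376 34.9291 12.0564
75.7815 49.3650 20.2294 3.6240
86.3591 63.5376 32.9600 7.1155 0.0000
95.4973 75.7815 49.3650 13.9708 0.0000 0.0000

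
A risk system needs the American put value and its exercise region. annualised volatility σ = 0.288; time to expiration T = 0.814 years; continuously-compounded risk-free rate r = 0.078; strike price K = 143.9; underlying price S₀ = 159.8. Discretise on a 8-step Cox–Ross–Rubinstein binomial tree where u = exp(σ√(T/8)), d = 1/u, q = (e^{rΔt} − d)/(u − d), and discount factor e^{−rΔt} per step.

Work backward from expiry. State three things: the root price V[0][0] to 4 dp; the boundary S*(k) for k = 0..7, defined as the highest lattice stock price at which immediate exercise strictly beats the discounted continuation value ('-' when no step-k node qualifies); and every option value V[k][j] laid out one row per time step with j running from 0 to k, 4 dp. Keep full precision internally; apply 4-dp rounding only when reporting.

price = 6.6823
boundary = - - - - 110.6592 100.9462 110.6592 121.3067
tree:
6.6823
10.4636 3.2991
15.9260 5.5888 1.2390
23.4510 9.2337 2.3147 0.2665
33.2408 14.7862 4.2569 0.5600 0.0000
42.9538 22.7529 7.6692 1.1768 0.0000 0.0000
51.8142 33.2408 13.4340 2.4730 0.0000 0.0000 0.0000
59.8969 42.9538 22.5933 5.1969 0.0000 0.0000 0.0000 0.0000
67.2701 51.8142 33.2408 10.9213 0.0000 0.0000 0.0000 0.0000 0.0000

Δt=0.10175, u=1.09622, d=0.91223, q=0.52036, disc=e^(-rΔt)=0.99209
k=8 terminal: V=max(K-S,0) → 67.2701 51.8142 33.2408 10.9213 0.0000 0.0000 0.0000 0.0000 0.0000
k=7: j=0 S=84.0031 intr=59.8969 cont=58.7594 V=59.8969[EX]; j=1 S=100.9462 intr=42.9538 cont=41.8162 V=42.9538[EX]; j=2 S=121.3067 intr=22.5933 cont=21.4558 V=22.5933[EX]; j=3 S=145.7738 intr=0.0000 cont=5.1969 V=5.1969[hold]; j=4 S=175.1758 intr=0.0000 cont=0.0000 V=0.0000[hold]; j=5 S=210.5081 intr=0.0000 cont=0.0000 V=0.0000[hold]; j=6 S=252.9668 intr=0.0000 cont=0.0000 V=0.0000[hold]; j=7 S=303.9892 intr=0.0000 cont=0.0000 V=0.0000[hold]  S*(7)=121.3067
k=6: j=0 S=92.0858 intr=51.8142 cont=50.6767 V=51.8142[EX]; j=1 S=110.6592 intr=33.2408 cont=32.1033 V=33.2408[EX]; j=2 S=132.9787 intr=10.9213 cont=13.4340 V=13.4340[hold]; j=3 S=159.8000 intr=0.0000 cont=2.4730 V=2.4730[hold]; j=4 S=192.0311 intr=0.0000 cont=0.0000 V=0.0000[hold]; j=5 S=230.7630 intr=0.0000 cont=0.0000 V=0.0000[hold]; j=6 S=277.3070 intr=0.0000 cont=0.0000 V=0.0000[hold]  S*(6)=110.6592
k=5: j=0 S=100.9462 intr=42.9538 cont=41.8162 V=42.9538[EX]; j=1 S=121.3067 intr=22.5933 cont=22.7529 V=22.7529[hold]; j=2 S=145.7738 intr=0.0000 cont=7.6692 V=7.6692[hold]; j=3 S=175.1758 intr=0.0000 cont=1.1768 V=1.1768[hold]; j=4 S=210.5081 intr=0.0000 cont=0.0000 V=0.0000[hold]; j=5 S=252.9668 intr=0.0000 cont=0.0000 V=0.0000[hold]  S*(5)=100.9462
k=4: j=0 S=110.6592 intr=33.2408 cont=32.1857 V=33.2408[EX]; j=1 S=132.9787 intr=10.9213 cont=14.7862 V=14.7862[hold]; j=2 S=159.8000 intr=0.0000 cont=4.2569 V=4.2569[hold]; j=3 S=192.0311 intr=0.0000 cont=0.5600 V=0.5600[hold]; j=4 S=230.7630 intr=0.0000 cont=0.0000 V=0.0000[hold]  S*(4)=110.6592
k=3: j=0 S=121.3067 intr=22.5933 cont=23.4510 V=23.4510[hold]; j=1 S=145.7738 intr=0.0000 cont=9.2337 V=9.2337[hold]; j=2 S=175.1758 intr=0.0000 cont=2.3147 V=2.3147[hold]; j=3 S=210.5081 intr=0.0000 cont=0.2665 V=0.2665[hold]  S*(3)=-
k=2: j=0 S=132.9787 intr=10.9213 cont=15.9260 V=15.9260[hold]; j=1 S=159.8000 intr=0.0000 cont=5.5888 V=5.5888[hold]; j=2 S=192.0311 intr=0.0000 cont=1.2390 V=1.2390[hold]  S*(2)=-
k=1: j=0 S=145.7738 intr=0.0000 cont=10.4636 V=10.4636[hold]; j=1 S=175.1758 intr=0.0000 cont=3.2991 V=3.2991[hold]  S*(1)=-
k=0: j=0 S=159.8000 intr=0.0000 cont=6.6823 V=6.6823[hold]  S*(0)=-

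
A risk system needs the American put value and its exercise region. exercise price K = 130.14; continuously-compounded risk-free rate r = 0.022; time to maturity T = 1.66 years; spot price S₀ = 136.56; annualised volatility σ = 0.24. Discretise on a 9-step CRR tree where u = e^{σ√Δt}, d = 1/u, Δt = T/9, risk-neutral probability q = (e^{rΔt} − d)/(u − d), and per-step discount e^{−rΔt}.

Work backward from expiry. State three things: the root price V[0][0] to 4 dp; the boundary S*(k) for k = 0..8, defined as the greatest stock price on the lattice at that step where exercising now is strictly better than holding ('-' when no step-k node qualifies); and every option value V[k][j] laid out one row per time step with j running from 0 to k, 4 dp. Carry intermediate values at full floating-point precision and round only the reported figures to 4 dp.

Δt=0.18444, u=1.10857, d=0.90206, q=0.49394, disc=e^(-rΔt)=0.99595
k=9 terminal: V=max(K-S,0) → 76.1333 63.7694 48.5750 29.9022 6.9545 0.0000 0.0000 0.0000 0.0000 0.0000
k=8: j=0 S=59.8704 intr=70.2696 cont=69.7426 V=70.2696[EX]; j=1 S=73.5766 intr=56.5634 cont=56.0364 V=56.5634[EX]; j=2 S=90.4207 intr=39.7193 cont=39.1923 V=39.7193[EX]; j=3 S=111.1209 intr=19.0191 cont=18.4921 V=19.0191[EX]; j=4 S=136.5600 intr=0.0000 cont=3.5051 V=3.5051[hold]; j=5 S=167.8230 intr=0.0000 cont=0.0000 V=0.0000[hold]; j=6 S=206.2430 intr=0.0000 cont=0.0000 V=0.0000[hold]; j=7 S=253.4587 intr=0.0000 cont=0.0000 V=0.0000[hold]; j=8 S=311.4835 intr=0.0000 cont=0.0000 V=0.0000[hold]  S*(8)=111.1209
k=7: j=0 S=66.3706 intr=63.7694 cont=63.2424 V=63.7694[EX]; j=1 S=81.5650 intr=48.5750 cont=48.0480 V=48.5750[EX]; j=2 S=100.2378 intr=29.9022 cont=29.3752 V=29.9022[EX]; j=3 S=123.1855 intr=6.9545 cont=11.3101 V=11.3101[hold]; j=4 S=151.3866 intr=0.0000 cont=1.7666 V=1.7666[hold]; j=5 S=186.0439 intr=0.0000 cont=0.0000 V=0.0000[hold]; j=6 S=228.6353 intr=0.0000 cont=0.0000 V=0.0000[hold]; j=7 S=280.9772 intr=0.0000 cont=0.0000 V=0.0000[hold]  S*(7)=100.2378
k=6: j=0 S=73.5766 intr=56.5634 cont=56.0364 V=56.5634[EX]; j=1 S=90.4207 intr=39.7193 cont=39.1923 V=39.7193[EX]; j=2 S=111.1209 intr=19.0191 cont=20.6348 V=20.6348[hold]; j=3 S=136.5600 intr=0.0000 cont=6.5694 V=6.5694[hold]; j=4 S=167.8230 intr=0.0000 cont=0.8904 V=0.8904[hold]; j=5 S=206.2430 intr=0.0000 cont=0.0000 V=0.0000[hold]; j=6 S=253.4587 intr=0.0000 cont=0.0000 V=0.0000[hold]  S*(6)=90.4207
k=5: j=0 S=81.5650 intr=48.5750 cont=48.0480 V=48.5750[EX]; j=1 S=100.2378 intr=29.9022 cont=30.1700 V=30.1700[hold]; j=2 S=123.1855 intr=6.9545 cont=13.6319 V=13.6319[hold]; j=3 S=151.3866 intr=0.0000 cont=3.7491 V=3.7491[hold]; j=4 S=186.0439 intr=0.0000 cont=0.4488 V=0.4488[hold]; j=5 S=228.6353 intr=0.0000 cont=0.0000 V=0.0000[hold]  S*(5)=81.5650
k=4: j=0 S=90.4207 intr=39.7193 cont=39.3241 V=39.7193[EX]; j=1 S=111.1209 intr=19.0191 cont=21.9120 V=21.9120[hold]; j=2 S=136.5600 intr=0.0000 cont=8.7149 V=8.7149[hold]; j=3 S=167.8230 intr=0.0000 cont=2.1103 V=2.1103[hold]; j=4 S=206.2430 intr=0.0000 cont=0.2262 V=0.2262[hold]  S*(4)=90.4207
k=3: j=0 S=100.2378 intr=29.9022 cont=30.7983 V=30.7983[hold]; j=1 S=123.1855 intr=6.9545 cont=15.3310 V=15.3310[hold]; j=2 S=151.3866 intr=0.0000 cont=5.4305 V=5.4305[hold]; j=3 S=186.0439 intr=0.0000 cont=1.1749 V=1.1749[hold]  S*(3)=-
k=2: j=0 S=111.1209 intr=19.0191 cont=23.0646 V=23.0646[hold]; j=1 S=136.5600 intr=0.0000 cont=10.3985 V=10.3985[hold]; j=2 S=167.8230 intr=0.0000 cont=3.3150 V=3.3150[hold]  S*(2)=-
k=1: j=0 S=123.1855 intr=6.9545 cont=16.7401 V=16.7401[hold]; j=1 S=151.3866 intr=0.0000 cont=6.8717 V=6.8717[hold]  S*(1)=-
k=0: j=0 S=136.5600 intr=0.0000 cont=11.8176 V=11.8176[hold]  S*(0)=-

price = 11.8176
boundary = - - - - 90.4207 81.5650 90.4207 100.2378 111.1209
tree:
11.8176
16.7401 6.8717
23.0646 10.3985 3.3150
30.7983 15.3310 5.4305 1.1749
39.7193 21.9120 8.7149 2.1103 0.2262
48.5750 30.1700 13.6319 3.7491 0.4488 0.0000
56.5634 39.7193 20.6348 6.5694 0.8904 0.0000 0.0000
63.7694 48.5750 29.9022 11.3101 1.7666 0.0000 0.0000 0.0000
70.2696 56.5634 39.7193 19.0191 3.5051 0.0000 0.0000 0.0000 0.0000
76.1333 63.7694 48.5750 29.9022 6.9545 0.0000 0.0000 0.0000 0.0000 0.0000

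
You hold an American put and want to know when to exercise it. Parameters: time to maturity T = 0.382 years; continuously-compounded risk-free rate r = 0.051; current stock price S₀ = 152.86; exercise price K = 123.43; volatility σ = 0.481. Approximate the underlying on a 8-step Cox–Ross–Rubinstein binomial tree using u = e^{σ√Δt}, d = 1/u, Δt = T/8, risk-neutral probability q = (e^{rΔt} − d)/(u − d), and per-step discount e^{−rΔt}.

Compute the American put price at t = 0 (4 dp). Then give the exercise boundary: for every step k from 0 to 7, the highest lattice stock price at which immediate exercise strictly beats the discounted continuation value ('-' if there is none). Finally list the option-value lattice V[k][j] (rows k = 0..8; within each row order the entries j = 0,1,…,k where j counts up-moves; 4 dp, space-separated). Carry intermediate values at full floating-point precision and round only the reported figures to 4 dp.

Δt=0.04775, u=1.11083, d=0.90023, q=0.48532, disc=e^(-rΔt)=0.99757
k=8 terminal: V=max(K-S,0) → 57.4952 42.0703 23.0368 0.0000 0.0000 0.0000 0.0000 0.0000 0.0000
k=7: j=0 S=73.2423 intr=50.1877 cont=49.8875 V=50.1877[EX]; j=1 S=90.3768 intr=33.0532 cont=32.7530 V=33.0532[EX]; j=2 S=111.5197 intr=11.9103 cont=11.8276 V=11.9103[EX]; j=3 S=137.6089 intr=0.0000 cont=0.0000 V=0.0000[hold]; j=4 S=169.8014 intr=0.0000 cont=0.0000 V=0.0000[hold]; j=5 S=209.5251 intr=0.0000 cont=0.0000 V=0.0000[hold]; j=6 S=258.5419 intr=0.0000 cont=0.0000 V=0.0000[hold]; j=7 S=319.0257 intr=0.0000 cont=0.0000 V=0.0000[hold]  S*(7)=111.5197
k=6: j=0 S=81.3597 intr=42.0703 cont=41.7701 V=42.0703[EX]; j=1 S=100.3932 intr=23.0368 cont=22.7366 V=23.0368[EX]; j=2 S=123.8794 intr=0.0000 cont=6.1150 V=6.1150[hold]; j=3 S=152.8600 intr=0.0000 cont=0.0000 V=0.0000[hold]; j=4 S=188.6204 intr=0.0000 cont=0.0000 V=0.0000[hold]; j=5 S=232.7467 intr=0.0000 cont=0.0000 V=0.0000[hold]; j=6 S=287.1959 intr=0.0000 cont=0.0000 V=0.0000[hold]  S*(6)=100.3932
k=5: j=0 S=90.3768 intr=33.0532 cont=32.7530 V=33.0532[EX]; j=1 S=111.5197 intr=11.9103 cont=14.7882 V=14.7882[hold]; j=2 S=137.6089 intr=0.0000 cont=3.1396 V=3.1396[hold]; j=3 S=169.8014 intr=0.0000 cont=0.0000 V=0.0000[hold]; j=4 S=209.5251 intr=0.0000 cont=0.0000 V=0.0000[hold]; j=5 S=258.5419 intr=0.0000 cont=0.0000 V=0.0000[hold]  S*(5)=90.3768
k=4: j=0 S=100.3932 intr=23.0368 cont=24.1299 V=24.1299[hold]; j=1 S=123.8794 intr=0.0000 cont=9.1126 V=9.1126[hold]; j=2 S=152.8600 intr=0.0000 cont=1.6119 V=1.6119[hold]; j=3 S=188.6204 intr=0.0000 cont=0.0000 V=0.0000[hold]; j=4 S=232.7467 intr=0.0000 cont=0.0000 V=0.0000[hold]  S*(4)=-
k=3: j=0 S=111.5197 intr=11.9103 cont=16.8007 V=16.8007[hold]; j=1 S=137.6089 intr=0.0000 cont=5.4590 V=5.4590[hold]; j=2 S=169.8014 intr=0.0000 cont=0.8276 V=0.8276[hold]; j=3 S=209.5251 intr=0.0000 cont=0.0000 V=0.0000[hold]  S*(3)=-
k=2: j=0 S=123.8794 intr=0.0000 cont=11.2688 V=11.2688[hold]; j=1 S=152.8600 intr=0.0000 cont=3.2035 V=3.2035[hold]; j=2 S=188.6204 intr=0.0000 cont=0.4249 V=0.4249[hold]  S*(2)=-
k=1: j=0 S=137.6089 intr=0.0000 cont=7.3366 V=7.3366[hold]; j=1 S=169.8014 intr=0.0000 cont=1.8505 V=1.8505[hold]  S*(1)=-
k=0: j=0 S=152.8600 intr=0.0000 cont=4.6627 V=4.6627[hold]  S*(0)=-

price = 4.6627
boundary = - - - - - 90.3768 100.3932 111.5197
tree:
4.6627
7.3366 1.8505
11.2688 3.2035 0.4249
16.8007 5.4590 0.8276 0.0000
24.1299 9.1126 1.6119 0.0000 0.0000
33.0532 14.7882 3.1396 0.0000 0.0000 0.0000
42.0703 23.0368 6.1150 0.0000 0.0000 0.0000 0.0000
50.1877 33.0532 11.9103 0.0000 0.0000 0.0000 0.0000 0.0000
57.4952 42.0703 23.0368 0.0000 0.0000 0.0000 0.0000 0.0000 0.0000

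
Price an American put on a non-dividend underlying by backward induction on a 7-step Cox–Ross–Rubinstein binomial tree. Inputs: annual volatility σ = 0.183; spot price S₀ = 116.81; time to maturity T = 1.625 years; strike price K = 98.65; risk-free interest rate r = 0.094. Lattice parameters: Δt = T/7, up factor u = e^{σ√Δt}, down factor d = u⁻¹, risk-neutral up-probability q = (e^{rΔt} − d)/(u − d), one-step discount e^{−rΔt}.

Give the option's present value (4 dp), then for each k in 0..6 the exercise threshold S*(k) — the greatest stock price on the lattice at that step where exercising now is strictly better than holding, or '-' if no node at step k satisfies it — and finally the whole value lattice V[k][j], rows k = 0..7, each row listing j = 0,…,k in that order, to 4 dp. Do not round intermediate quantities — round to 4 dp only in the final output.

price = 1.1388
boundary = - - - 89.6608 82.0938 89.6608 82.0938
tree:
1.1388
2.3352 0.3926
4.6597 0.8896 0.0796
8.9892 1.9788 0.2048 0.0000
16.5562 4.2928 0.5272 0.0000 0.0000
23.4846 8.9892 1.3569 0.0000 0.0000 0.0000
29.8283 16.5562 3.4924 0.0000 0.0000 0.0000 0.0000
35.6366 23.4846 8.9892 0.0000 0.0000 0.0000 0.0000 0.0000

Δt=0.23214  u=1.09218  d=0.91560  q=0.60291  discount=0.97841
step 7 (expiry): payoffs max(K−S,0) = 35.6366 23.4846 8.9892 0.0000 0.0000 0.0000 0.0000 0.0000
step 6: (k=6,j=0): S=68.8217, (K−S)⁺=29.8283, hold=27.6989 ⇒ V=29.8283 exercise | (k=6,j=1): S=82.0938, (K−S)⁺=16.5562, hold=14.4269 ⇒ V=16.5562 exercise | (k=6,j=2): S=97.9254, (K−S)⁺=0.7246, hold=3.4924 ⇒ V=3.4924 continue | (k=6,j=3): S=116.8100, (K−S)⁺=0.0000, hold=0.0000 ⇒ V=0.0000 continue | (k=6,j=4): S=139.3365, (K−S)⁺=0.0000, hold=0.0000 ⇒ V=0.0000 continue | (k=6,j=5): S=166.2072, (K−S)⁺=0.0000, hold=0.0000 ⇒ V=0.0000 continue | (k=6,j=6): S=198.2598, (K−S)⁺=0.0000, hold=0.0000 ⇒ V=0.0000 continue  boundary S*=82.0938
step 5: (k=5,j=0): S=75.1654, (K−S)⁺=23.4846, hold=21.3553 ⇒ V=23.4846 exercise | (k=5,j=1): S=89.6608, (K−S)⁺=8.9892, hold=8.4925 ⇒ V=8.9892 exercise | (k=5,j=2): S=106.9517, (K−S)⁺=0.0000, hold=1.3569 ⇒ V=1.3569 continue | (k=5,j=3): S=127.5770, (K−S)⁺=0.0000, hold=0.0000 ⇒ V=0.0000 continue | (k=5,j=4): S=152.1799, (K−S)⁺=0.0000, hold=0.0000 ⇒ V=0.0000 continue | (k=5,j=5): S=181.5274, (K−S)⁺=0.0000, hold=0.0000 ⇒ V=0.0000 continue  boundary S*=89.6608
step 4: (k=4,j=0): S=82.0938, (K−S)⁺=16.5562, hold=14.4269 ⇒ V=16.5562 exercise | (k=4,j=1): S=97.9254, (K−S)⁺=0.7246, hold=4.2928 ⇒ V=4.2928 continue | (k=4,j=2): S=116.8100, (K−S)⁺=0.0000, hold=0.5272 ⇒ V=0.5272 continue | (k=4,j=3): S=139.3365, (K−S)⁺=0.0000, hold=0.0000 ⇒ V=0.0000 continue | (k=4,j=4): S=166.2072, (K−S)⁺=0.0000, hold=0.0000 ⇒ V=0.0000 continue  boundary S*=82.0938
step 3: (k=3,j=0): S=89.6608, (K−S)⁺=8.9892, hold=8.9647 ⇒ V=8.9892 exercise | (k=3,j=1): S=106.9517, (K−S)⁺=0.0000, hold=1.9788 ⇒ V=1.9788 continue | (k=3,j=2): S=127.5770, (K−S)⁺=0.0000, hold=0.2048 ⇒ V=0.2048 continue | (k=3,j=3): S=152.1799, (K−S)⁺=0.0000, hold=0.0000 ⇒ V=0.0000 continue  boundary S*=89.6608
step 2: (k=2,j=0): S=97.9254, (K−S)⁺=0.7246, hold=4.6597 ⇒ V=4.6597 continue | (k=2,j=1): S=116.8100, (K−S)⁺=0.0000, hold=0.8896 ⇒ V=0.8896 continue | (k=2,j=2): S=139.3365, (K−S)⁺=0.0000, hold=0.0796 ⇒ V=0.0796 continue  boundary S*=-
step 1: (k=1,j=0): S=106.9517, (K−S)⁺=0.0000, hold=2.3352 ⇒ V=2.3352 continue | (k=1,j=1): S=127.5770, (K−S)⁺=0.0000, hold=0.3926 ⇒ V=0.3926 continue  boundary S*=-
step 0: (k=0,j=0): S=116.8100, (K−S)⁺=0.0000, hold=1.1388 ⇒ V=1.1388 continue  boundary S*=-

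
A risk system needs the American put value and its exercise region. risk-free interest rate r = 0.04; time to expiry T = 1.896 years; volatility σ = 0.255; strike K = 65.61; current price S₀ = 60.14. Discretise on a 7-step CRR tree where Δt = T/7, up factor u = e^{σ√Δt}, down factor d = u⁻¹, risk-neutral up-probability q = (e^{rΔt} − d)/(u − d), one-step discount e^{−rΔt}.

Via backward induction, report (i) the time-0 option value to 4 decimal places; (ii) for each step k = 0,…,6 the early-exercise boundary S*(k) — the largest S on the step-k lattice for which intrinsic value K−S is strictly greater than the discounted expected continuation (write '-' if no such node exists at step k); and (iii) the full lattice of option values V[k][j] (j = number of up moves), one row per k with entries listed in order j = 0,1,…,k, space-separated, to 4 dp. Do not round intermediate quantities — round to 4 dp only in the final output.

price = 9.5959
boundary = - - 46.1202 40.3883 46.1202 52.6656 46.1202
tree:
9.5959
13.9275 5.6030
19.4898 8.8347 2.5906
25.2217 13.4300 4.5700 0.7275
30.2413 19.4898 7.8442 1.4942 0.0000
34.6370 25.2217 12.9444 3.0688 0.0000 0.0000
38.4864 30.2413 19.4898 6.3027 0.0000 0.0000 0.0000
41.8574 34.6370 25.2217 12.9444 0.0000 0.0000 0.0000 0.0000

params: Δt=0.27086 u=1.14192 d=0.87572 q=0.50779 e^(-rΔt)=0.98922
t_7 payoffs: 41.8574 34.6370 25.2217 12.9444 0.0000 0.0000 0.0000 0.0000
t_6: node(6,0) S=27.1236 payoff=38.4864 vs cont=37.7794 → 38.4864 [stop]  node(6,1) S=35.3687 payoff=30.2413 vs cont=29.5343 → 30.2413 [stop]  node(6,2) S=46.1202 payoff=19.4898 vs cont=18.7828 → 19.4898 [stop]  node(6,3) S=60.1400 payoff=5.4700 vs cont=6.3027 → 6.3027 [wait]  node(6,4) S=78.4216 payoff=0.0000 vs cont=0.0000 → 0.0000 [wait]  node(6,5) S=102.2605 payoff=0.0000 vs cont=0.0000 → 0.0000 [wait]  node(6,6) S=133.3460 payoff=0.0000 vs cont=0.0000 → 0.0000 [wait]  ⇒ S*(6)=46.1202
t_5: node(5,0) S=30.9730 payoff=34.6370 vs cont=33.9300 → 34.6370 [stop]  node(5,1) S=40.3883 payoff=25.2217 vs cont=24.5147 → 25.2217 [stop]  node(5,2) S=52.6656 payoff=12.9444 vs cont=12.6556 → 12.9444 [stop]  node(5,3) S=68.6751 payoff=0.0000 vs cont=3.0688 → 3.0688 [wait]  node(5,4) S=89.5513 payoff=0.0000 vs cont=0.0000 → 0.0000 [wait]  node(5,5) S=116.7734 payoff=0.0000 vs cont=0.0000 → 0.0000 [wait]  ⇒ S*(5)=52.6656
t_4: node(4,0) S=35.3687 payoff=30.2413 vs cont=29.5343 → 30.2413 [stop]  node(4,1) S=46.1202 payoff=19.4898 vs cont=18.7828 → 19.4898 [stop]  node(4,2) S=60.1400 payoff=5.4700 vs cont=7.8442 → 7.8442 [wait]  node(4,3) S=78.4216 payoff=0.0000 vs cont=1.4942 → 1.4942 [wait]  node(4,4) S=102.2605 payoff=0.0000 vs cont=0.0000 → 0.0000 [wait]  ⇒ S*(4)=46.1202
t_3: node(3,0) S=40.3883 payoff=25.2217 vs cont=24.5147 → 25.2217 [stop]  node(3,1) S=52.6656 payoff=12.9444 vs cont=13.4300 → 13.4300 [wait]  node(3,2) S=68.6751 payoff=0.0000 vs cont=4.5700 → 4.5700 [wait]  node(3,3) S=89.5513 payoff=0.0000 vs cont=0.7275 → 0.7275 [wait]  ⇒ S*(3)=40.3883
t_2: node(2,0) S=46.1202 payoff=19.4898 vs cont=19.0267 → 19.4898 [stop]  node(2,1) S=60.1400 payoff=5.4700 vs cont=8.8347 → 8.8347 [wait]  node(2,2) S=78.4216 payoff=0.0000 vs cont=2.5906 → 2.5906 [wait]  ⇒ S*(2)=46.1202
t_1: node(1,0) S=52.6656 payoff=12.9444 vs cont=13.9275 → 13.9275 [wait]  node(1,1) S=68.6751 payoff=0.0000 vs cont=5.6030 → 5.6030 [wait]  ⇒ S*(1)=-
t_0: node(0,0) S=60.1400 payoff=5.4700 vs cont=9.5959 → 9.5959 [wait]  ⇒ S*(0)=-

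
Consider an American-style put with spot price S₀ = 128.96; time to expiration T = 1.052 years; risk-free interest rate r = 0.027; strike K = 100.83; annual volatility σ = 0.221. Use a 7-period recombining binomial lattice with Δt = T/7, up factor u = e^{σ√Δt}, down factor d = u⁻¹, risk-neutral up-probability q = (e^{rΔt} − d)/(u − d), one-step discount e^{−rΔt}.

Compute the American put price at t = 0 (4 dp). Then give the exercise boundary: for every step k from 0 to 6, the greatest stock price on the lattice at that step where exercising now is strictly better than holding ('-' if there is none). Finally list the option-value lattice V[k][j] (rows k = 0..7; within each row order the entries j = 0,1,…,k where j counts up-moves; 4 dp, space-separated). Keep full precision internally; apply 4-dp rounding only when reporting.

price = 1.3215
boundary = - - - - - 84.0263 91.5426
tree:
1.3215
2.3025 0.3602
3.9452 0.6934 0.0329
6.6147 1.3320 0.0663 0.0000
10.7687 2.5521 0.1338 0.0000 0.0000
16.8037 4.8761 0.2700 0.0000 0.0000 0.0000
23.7028 9.2874 0.5446 0.0000 0.0000 0.0000 0.0000
30.0355 16.8037 1.0988 0.0000 0.0000 0.0000 0.0000 0.0000

Δt=0.15029  u=1.08945  d=0.91789  q=0.50229  discount=0.99595
step 7 (expiry): payoffs max(K−S,0) = 30.0355 16.8037 1.0988 0.0000 0.0000 0.0000 0.0000 0.0000
step 6: (k=6,j=0): S=77.1272, (K−S)⁺=23.7028, hold=23.2945 ⇒ V=23.7028 exercise | (k=6,j=1): S=91.5426, (K−S)⁺=9.2874, hold=8.8791 ⇒ V=9.2874 exercise | (k=6,j=2): S=108.6524, (K−S)⁺=0.0000, hold=0.5446 ⇒ V=0.5446 continue | (k=6,j=3): S=128.9600, (K−S)⁺=0.0000, hold=0.0000 ⇒ V=0.0000 continue | (k=6,j=4): S=153.0632, (K−S)⁺=0.0000, hold=0.0000 ⇒ V=0.0000 continue | (k=6,j=5): S=181.6715, (K−S)⁺=0.0000, hold=0.0000 ⇒ V=0.0000 continue | (k=6,j=6): S=215.6267, (K−S)⁺=0.0000, hold=0.0000 ⇒ V=0.0000 continue  boundary S*=91.5426
step 5: (k=5,j=0): S=84.0263, (K−S)⁺=16.8037, hold=16.3954 ⇒ V=16.8037 exercise | (k=5,j=1): S=99.7312, (K−S)⁺=1.0988, hold=4.8761 ⇒ V=4.8761 continue | (k=5,j=2): S=118.3715, (K−S)⁺=0.0000, hold=0.2700 ⇒ V=0.2700 continue | (k=5,j=3): S=140.4957, (K−S)⁺=0.0000, hold=0.0000 ⇒ V=0.0000 continue | (k=5,j=4): S=166.7550, (K−S)⁺=0.0000, hold=0.0000 ⇒ V=0.0000 continue | (k=5,j=5): S=197.9223, (K−S)⁺=0.0000, hold=0.0000 ⇒ V=0.0000 continue  boundary S*=84.0263
step 4: (k=4,j=0): S=91.5426, (K−S)⁺=9.2874, hold=10.7687 ⇒ V=10.7687 continue | (k=4,j=1): S=108.6524, (K−S)⁺=0.0000, hold=2.5521 ⇒ V=2.5521 continue | (k=4,j=2): S=128.9600, (K−S)⁺=0.0000, hold=0.1338 ⇒ V=0.1338 continue | (k=4,j=3): S=153.0632, (K−S)⁺=0.0000, hold=0.0000 ⇒ V=0.0000 continue | (k=4,j=4): S=181.6715, (K−S)⁺=0.0000, hold=0.0000 ⇒ V=0.0000 continue  boundary S*=-
step 3: (k=3,j=0): S=99.7312, (K−S)⁺=1.0988, hold=6.6147 ⇒ V=6.6147 continue | (k=3,j=1): S=118.3715, (K−S)⁺=0.0000, hold=1.3320 ⇒ V=1.3320 continue | (k=3,j=2): S=140.4957, (K−S)⁺=0.0000, hold=0.0663 ⇒ V=0.0663 continue | (k=3,j=3): S=166.7550, (K−S)⁺=0.0000, hold=0.0000 ⇒ V=0.0000 continue  boundary S*=-
step 2: (k=2,j=0): S=108.6524, (K−S)⁺=0.0000, hold=3.9452 ⇒ V=3.9452 continue | (k=2,j=1): S=128.9600, (K−S)⁺=0.0000, hold=0.6934 ⇒ V=0.6934 continue | (k=2,j=2): S=153.0632, (K−S)⁺=0.0000, hold=0.0329 ⇒ V=0.0329 continue  boundary S*=-
step 1: (k=1,j=0): S=118.3715, (K−S)⁺=0.0000, hold=2.3025 ⇒ V=2.3025 continue | (k=1,j=1): S=140.4957, (K−S)⁺=0.0000, hold=0.3602 ⇒ V=0.3602 continue  boundary S*=-
step 0: (k=0,j=0): S=128.9600, (K−S)⁺=0.0000, hold=1.3215 ⇒ V=1.3215 continue  boundary S*=-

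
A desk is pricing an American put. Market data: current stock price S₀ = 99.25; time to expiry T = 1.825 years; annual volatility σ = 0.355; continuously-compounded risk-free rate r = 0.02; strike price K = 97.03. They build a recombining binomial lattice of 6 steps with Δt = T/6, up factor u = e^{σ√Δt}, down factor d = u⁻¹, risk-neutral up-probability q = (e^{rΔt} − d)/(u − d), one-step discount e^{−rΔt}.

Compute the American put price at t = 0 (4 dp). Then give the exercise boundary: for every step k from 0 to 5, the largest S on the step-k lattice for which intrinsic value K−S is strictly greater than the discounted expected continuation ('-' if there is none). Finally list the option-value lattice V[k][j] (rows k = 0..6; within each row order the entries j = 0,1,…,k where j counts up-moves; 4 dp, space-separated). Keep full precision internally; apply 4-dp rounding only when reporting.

params: Δt=0.30417 u=1.21627 d=0.82219 q=0.46669 e^(-rΔt)=0.99394
t_6 payoffs: 66.3712 51.6762 29.9378 0.0000 0.0000 0.0000 0.0000
t_5: node(5,0) S=37.2893 payoff=59.7407 vs cont=59.1522 → 59.7407 [stop]  node(5,1) S=55.1623 payoff=41.8677 vs cont=41.2792 → 41.8677 [stop]  node(5,2) S=81.6021 payoff=15.4279 vs cont=15.8692 → 15.8692 [wait]  node(5,3) S=120.7146 payoff=0.0000 vs cont=0.0000 → 0.0000 [wait]  node(5,4) S=178.5740 payoff=0.0000 vs cont=0.0000 → 0.0000 [wait]  node(5,5) S=264.1660 payoff=0.0000 vs cont=0.0000 → 0.0000 [wait]  ⇒ S*(5)=55.1623
t_4: node(4,0) S=45.3538 payoff=51.6762 vs cont=51.0878 → 51.6762 [stop]  node(4,1) S=67.0922 payoff=29.9378 vs cont=29.5540 → 29.9378 [stop]  node(4,2) S=99.2500 payoff=0.0000 vs cont=8.4118 → 8.4118 [wait]  node(4,3) S=146.8213 payoff=0.0000 vs cont=0.0000 → 0.0000 [wait]  node(4,4) S=217.1939 payoff=0.0000 vs cont=0.0000 → 0.0000 [wait]  ⇒ S*(4)=67.0922
t_3: node(3,0) S=55.1623 payoff=41.8677 vs cont=41.2792 → 41.8677 [stop]  node(3,1) S=81.6021 payoff=15.4279 vs cont=19.7712 → 19.7712 [wait]  node(3,2) S=120.7146 payoff=0.0000 vs cont=4.4589 → 4.4589 [wait]  node(3,3) S=178.5740 payoff=0.0000 vs cont=0.0000 → 0.0000 [wait]  ⇒ S*(3)=55.1623
t_2: node(2,0) S=67.0922 payoff=29.9378 vs cont=31.3640 → 31.3640 [wait]  node(2,1) S=99.2500 payoff=0.0000 vs cont=12.5485 → 12.5485 [wait]  node(2,2) S=146.8213 payoff=0.0000 vs cont=2.3635 → 2.3635 [wait]  ⇒ S*(2)=-
t_1: node(1,0) S=81.6021 payoff=15.4279 vs cont=22.4460 → 22.4460 [wait]  node(1,1) S=120.7146 payoff=0.0000 vs cont=7.7480 → 7.7480 [wait]  ⇒ S*(1)=-
t_0: node(0,0) S=99.2500 payoff=0.0000 vs cont=15.4920 → 15.4920 [wait]  ⇒ S*(0)=-

price = 15.4920
boundary = - - - 55.1623 67.0922 55.1623
tree:
15.4920
22.4460 7.7480
31.3640 12.5485 2.3635
41.8677 19.7712 4.4589 0.0000
51.6762 29.9378 8.4118 0.0000 0.0000
59.7407 41.8677 15.8692 0.0000 0.0000 0.0000
66.3712 51.6762 29.9378 0.0000 0.0000 0.0000 0.0000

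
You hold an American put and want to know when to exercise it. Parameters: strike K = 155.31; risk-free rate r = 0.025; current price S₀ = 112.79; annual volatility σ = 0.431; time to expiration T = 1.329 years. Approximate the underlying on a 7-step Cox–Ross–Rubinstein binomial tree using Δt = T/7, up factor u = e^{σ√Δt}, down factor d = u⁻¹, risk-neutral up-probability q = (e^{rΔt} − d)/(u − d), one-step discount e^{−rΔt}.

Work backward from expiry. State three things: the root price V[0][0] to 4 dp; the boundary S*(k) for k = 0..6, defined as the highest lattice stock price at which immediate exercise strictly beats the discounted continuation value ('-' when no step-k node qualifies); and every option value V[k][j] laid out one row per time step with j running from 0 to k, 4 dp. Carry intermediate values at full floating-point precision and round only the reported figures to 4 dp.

Δt=0.18986, u=1.20659, d=0.82878, q=0.46578, disc=e^(-rΔt)=0.99526
k=7 terminal: V=max(K-S,0) → 125.0162 111.2065 91.1016 61.8317 19.2188 0.0000 0.0000 0.0000
k=6: j=0 S=36.5522 intr=118.7578 cont=118.0224 V=118.7578[EX]; j=1 S=53.2148 intr=102.0952 cont=101.3598 V=102.0952[EX]; j=2 S=77.4732 intr=77.8368 cont=77.1014 V=77.8368[EX]; j=3 S=112.7900 intr=42.5200 cont=41.7846 V=42.5200[EX]; j=4 S=164.2063 intr=0.0000 cont=10.2184 V=10.2184[hold]; j=5 S=239.0611 intr=0.0000 cont=0.0000 V=0.0000[hold]; j=6 S=348.0392 intr=0.0000 cont=0.0000 V=0.0000[hold]  S*(6)=112.7900
k=5: j=0 S=44.1035 intr=111.2065 cont=110.4711 V=111.2065[EX]; j=1 S=64.2084 intr=91.1016 cont=90.3662 V=91.1016[EX]; j=2 S=93.4783 intr=61.8317 cont=61.0962 V=61.8317[EX]; j=3 S=136.0912 intr=19.2188 cont=27.3444 V=27.3444[hold]; j=4 S=198.1296 intr=0.0000 cont=5.4330 V=5.4330[hold]; j=5 S=288.4487 intr=0.0000 cont=0.0000 V=0.0000[hold]  S*(5)=93.4783
k=4: j=0 S=53.2148 intr=102.0952 cont=101.3598 V=102.0952[EX]; j=1 S=77.4732 intr=77.8368 cont=77.1014 V=77.8368[EX]; j=2 S=112.7900 intr=42.5200 cont=45.5514 V=45.5514[hold]; j=3 S=164.2063 intr=0.0000 cont=17.0574 V=17.0574[hold]; j=4 S=239.0611 intr=0.0000 cont=2.8887 V=2.8887[hold]  S*(4)=77.4732
k=3: j=0 S=64.2084 intr=91.1016 cont=90.3662 V=91.1016[EX]; j=1 S=93.4783 intr=61.8317 cont=62.5015 V=62.5015[hold]; j=2 S=136.0912 intr=19.2188 cont=32.1266 V=32.1266[hold]; j=3 S=198.1296 intr=0.0000 cont=10.4083 V=10.4083[hold]  S*(3)=64.2084
k=2: j=0 S=77.4732 intr=77.8368 cont=77.4119 V=77.8368[EX]; j=1 S=112.7900 intr=42.5200 cont=48.1245 V=48.1245[hold]; j=2 S=164.2063 intr=0.0000 cont=21.9064 V=21.9064[hold]  S*(2)=77.4732
k=1: j=0 S=93.4783 intr=61.8317 cont=63.6943 V=63.6943[hold]; j=1 S=136.0912 intr=19.2188 cont=35.7426 V=35.7426[hold]  S*(1)=-
k=0: j=0 S=112.7900 intr=42.5200 cont=50.4350 V=50.4350[hold]  S*(0)=-

price = 50.4350
boundary = - - 77.4732 64.2084 77.4732 93.4783 112.7900
tree:
50.4350
63.6943 35.7426
77.8368 48.1245 21.9064
91.1016 62.5015 32.1266 10.4083
102.0952 77.8368 45.5514 17.0574 2.8887
111.2065 91.1016 61.8317 27.3444 5.4330 0.0000
118.7578 102.0952 77.8368 42.5200 10.2184 0.0000 0.0000
125.0162 111.2065 91.1016 61.8317 19.2188 0.0000 0.0000 0.0000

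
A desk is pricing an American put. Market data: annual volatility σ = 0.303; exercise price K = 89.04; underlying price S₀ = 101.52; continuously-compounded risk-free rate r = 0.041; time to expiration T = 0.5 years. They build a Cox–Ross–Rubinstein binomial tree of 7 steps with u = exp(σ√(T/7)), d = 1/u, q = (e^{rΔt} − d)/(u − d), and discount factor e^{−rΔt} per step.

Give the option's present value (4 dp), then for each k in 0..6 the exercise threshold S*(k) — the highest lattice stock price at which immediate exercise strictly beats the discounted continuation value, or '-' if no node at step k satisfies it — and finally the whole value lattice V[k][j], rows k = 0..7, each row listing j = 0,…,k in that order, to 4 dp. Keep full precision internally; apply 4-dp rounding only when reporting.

Δt=0.07143, u=1.08435, d=0.92221, q=0.49785, disc=e^(-rΔt)=0.99708
k=7 terminal: V=max(K-S,0) → 31.4474 21.3218 9.4160 0.0000 0.0000 0.0000 0.0000 0.0000
k=6: j=0 S=62.4505 intr=26.5895 cont=26.3291 V=26.5895[EX]; j=1 S=73.4302 intr=15.6098 cont=15.3494 V=15.6098[EX]; j=2 S=86.3402 intr=2.6998 cont=4.7144 V=4.7144[hold]; j=3 S=101.5200 intr=0.0000 cont=0.0000 V=0.0000[hold]; j=4 S=119.3686 intr=0.0000 cont=0.0000 V=0.0000[hold]; j=5 S=140.3552 intr=0.0000 cont=0.0000 V=0.0000[hold]; j=6 S=165.0316 intr=0.0000 cont=0.0000 V=0.0000[hold]  S*(6)=73.4302
k=5: j=0 S=67.7182 intr=21.3218 cont=21.0614 V=21.3218[EX]; j=1 S=79.6240 intr=9.4160 cont=10.1557 V=10.1557[hold]; j=2 S=93.6230 intr=0.0000 cont=2.3604 V=2.3604[hold]; j=3 S=110.0831 intr=0.0000 cont=0.0000 V=0.0000[hold]; j=4 S=129.4373 intr=0.0000 cont=0.0000 V=0.0000[hold]; j=5 S=152.1941 intr=0.0000 cont=0.0000 V=0.0000[hold]  S*(5)=67.7182
k=4: j=0 S=73.4302 intr=15.6098 cont=15.7166 V=15.7166[hold]; j=1 S=86.3402 intr=2.6998 cont=6.2564 V=6.2564[hold]; j=2 S=101.5200 intr=0.0000 cont=1.1818 V=1.1818[hold]; j=3 S=119.3686 intr=0.0000 cont=0.0000 V=0.0000[hold]; j=4 S=140.3552 intr=0.0000 cont=0.0000 V=0.0000[hold]  S*(4)=-
k=3: j=0 S=79.6240 intr=9.4160 cont=10.9746 V=10.9746[hold]; j=1 S=93.6230 intr=0.0000 cont=3.7191 V=3.7191[hold]; j=2 S=110.0831 intr=0.0000 cont=0.5917 V=0.5917[hold]; j=3 S=129.4373 intr=0.0000 cont=0.0000 V=0.0000[hold]  S*(3)=-
k=2: j=0 S=86.3402 intr=2.6998 cont=7.3409 V=7.3409[hold]; j=1 S=101.5200 intr=0.0000 cont=2.1558 V=2.1558[hold]; j=2 S=119.3686 intr=0.0000 cont=0.2962 V=0.2962[hold]  S*(2)=-
k=1: j=0 S=93.6230 intr=0.0000 cont=4.7455 V=4.7455[hold]; j=1 S=110.0831 intr=0.0000 cont=1.2264 V=1.2264[hold]  S*(1)=-
k=0: j=0 S=101.5200 intr=0.0000 cont=2.9848 V=2.9848[hold]  S*(0)=-

price = 2.9848
boundary = - - - - - 67.7182 73.4302
tree:
2.9848
4.7455 1.2264
7.3409 2.1558 0.2962
10.9746 3.7191 0.5917 0.0000
15.7166 6.2564 1.1818 0.0000 0.0000
21.3218 10.1557 2.3604 0.0000 0.0000 0.0000
26.5895 15.6098 4.7144 0.0000 0.0000 0.0000 0.0000
31.4474 21.3218 9.4160 0.0000 0.0000 0.0000 0.0000 0.0000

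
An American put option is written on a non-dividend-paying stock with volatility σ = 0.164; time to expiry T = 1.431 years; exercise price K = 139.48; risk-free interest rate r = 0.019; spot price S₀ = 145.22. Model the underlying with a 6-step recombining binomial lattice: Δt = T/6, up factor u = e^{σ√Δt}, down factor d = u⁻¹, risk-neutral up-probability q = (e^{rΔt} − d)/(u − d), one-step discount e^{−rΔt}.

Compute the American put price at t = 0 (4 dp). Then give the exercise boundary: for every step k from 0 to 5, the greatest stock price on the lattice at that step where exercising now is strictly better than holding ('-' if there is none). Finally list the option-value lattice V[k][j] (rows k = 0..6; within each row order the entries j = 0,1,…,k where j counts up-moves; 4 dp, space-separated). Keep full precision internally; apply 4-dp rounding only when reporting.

price = 7.2504
boundary = - - - 114.2026 105.4126 114.2026
tree:
7.2504
11.4208 3.2811
17.3696 5.7686 0.9043
25.2774 9.8756 1.8474 0.0000
34.0674 16.2744 3.7744 0.0000 0.0000
42.1808 25.2774 7.7112 0.0000 0.0000 0.0000
49.6698 34.0674 15.7544 0.0000 0.0000 0.0000 0.0000

Δt=0.23850, u=1.08339, d=0.92303, q=0.50831, disc=e^(-rΔt)=0.99548
k=6 terminal: V=max(K-S,0) → 49.6698 34.0674 15.7544 0.0000 0.0000 0.0000 0.0000
k=5: j=0 S=97.2992 intr=42.1808 cont=41.5502 V=42.1808[EX]; j=1 S=114.2026 intr=25.2774 cont=24.6467 V=25.2774[EX]; j=2 S=134.0427 intr=5.4373 cont=7.7112 V=7.7112[hold]; j=3 S=157.3294 intr=0.0000 cont=0.0000 V=0.0000[hold]; j=4 S=184.6616 intr=0.0000 cont=0.0000 V=0.0000[hold]; j=5 S=216.7422 intr=0.0000 cont=0.0000 V=0.0000[hold]  S*(5)=114.2026
k=4: j=0 S=105.4126 intr=34.0674 cont=33.4367 V=34.0674[EX]; j=1 S=123.7256 intr=15.7544 cont=16.2744 V=16.2744[hold]; j=2 S=145.2200 intr=0.0000 cont=3.7744 V=3.7744[hold]; j=3 S=170.4485 intr=0.0000 cont=0.0000 V=0.0000[hold]; j=4 S=200.0599 intr=0.0000 cont=0.0000 V=0.0000[hold]  S*(4)=105.4126
k=3: j=0 S=114.2026 intr=25.2774 cont=24.9099 V=25.2774[EX]; j=1 S=134.0427 intr=5.4373 cont=9.8756 V=9.8756[hold]; j=2 S=157.3294 intr=0.0000 cont=1.8474 V=1.8474[hold]; j=3 S=184.6616 intr=0.0000 cont=0.0000 V=0.0000[hold]  S*(3)=114.2026
k=2: j=0 S=123.7256 intr=15.7544 cont=17.3696 V=17.3696[hold]; j=1 S=145.2200 intr=0.0000 cont=5.7686 V=5.7686[hold]; j=2 S=170.4485 intr=0.0000 cont=0.9043 V=0.9043[hold]  S*(2)=-
k=1: j=0 S=134.0427 intr=5.4373 cont=11.4208 V=11.4208[hold]; j=1 S=157.3294 intr=0.0000 cont=3.2811 V=3.2811[hold]  S*(1)=-
k=0: j=0 S=145.2200 intr=0.0000 cont=7.2504 V=7.2504[hold]  S*(0)=-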